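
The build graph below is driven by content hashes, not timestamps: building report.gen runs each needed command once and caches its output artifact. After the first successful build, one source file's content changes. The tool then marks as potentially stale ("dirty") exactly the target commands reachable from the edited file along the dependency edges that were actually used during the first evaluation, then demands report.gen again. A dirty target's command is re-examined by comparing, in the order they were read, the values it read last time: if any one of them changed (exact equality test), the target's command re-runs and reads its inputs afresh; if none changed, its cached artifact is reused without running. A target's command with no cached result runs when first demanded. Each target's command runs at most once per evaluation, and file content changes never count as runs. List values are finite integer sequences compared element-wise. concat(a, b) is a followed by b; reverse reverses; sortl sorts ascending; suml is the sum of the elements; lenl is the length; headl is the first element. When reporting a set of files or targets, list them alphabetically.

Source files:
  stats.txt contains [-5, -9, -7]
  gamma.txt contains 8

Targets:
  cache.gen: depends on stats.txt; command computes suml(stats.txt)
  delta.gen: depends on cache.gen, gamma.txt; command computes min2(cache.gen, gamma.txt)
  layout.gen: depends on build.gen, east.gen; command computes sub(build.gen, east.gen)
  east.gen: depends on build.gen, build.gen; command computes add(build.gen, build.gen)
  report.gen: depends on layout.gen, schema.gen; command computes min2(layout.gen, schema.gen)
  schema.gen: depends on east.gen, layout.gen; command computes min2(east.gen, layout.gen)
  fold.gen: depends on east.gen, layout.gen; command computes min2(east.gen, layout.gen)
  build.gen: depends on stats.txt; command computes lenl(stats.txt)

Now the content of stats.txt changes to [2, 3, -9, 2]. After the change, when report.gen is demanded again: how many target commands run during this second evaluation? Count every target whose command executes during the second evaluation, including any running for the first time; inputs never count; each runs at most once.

Run set: build.gen, east.gen, layout.gen, report.gen, schema.gen (5 run).

Initial pass — values computed on the first demand:
  build.gen = lenl([-5, -9, -7]) = 3
  east.gen = add(3, 3) = 6
  layout.gen = sub(3, 6) = -3
  schema.gen = min2(6, -3) = -3
  report.gen = min2(-3, -3) = -3

Second demand — change propagation:
  build.gen: re-runs because stats.txt [-5, -9, -7]->[2, 3, -9, 2]; new result 4.
  east.gen: re-runs because build.gen 3->4; build.gen 3->4; new result 8.
  layout.gen: re-runs because build.gen 3->4; east.gen 6->8; new result -4.
  schema.gen: re-runs because east.gen 6->8; layout.gen -3->-4; new result -4.
  report.gen: re-runs because layout.gen -3->-4; schema.gen -3->-4; new result -4.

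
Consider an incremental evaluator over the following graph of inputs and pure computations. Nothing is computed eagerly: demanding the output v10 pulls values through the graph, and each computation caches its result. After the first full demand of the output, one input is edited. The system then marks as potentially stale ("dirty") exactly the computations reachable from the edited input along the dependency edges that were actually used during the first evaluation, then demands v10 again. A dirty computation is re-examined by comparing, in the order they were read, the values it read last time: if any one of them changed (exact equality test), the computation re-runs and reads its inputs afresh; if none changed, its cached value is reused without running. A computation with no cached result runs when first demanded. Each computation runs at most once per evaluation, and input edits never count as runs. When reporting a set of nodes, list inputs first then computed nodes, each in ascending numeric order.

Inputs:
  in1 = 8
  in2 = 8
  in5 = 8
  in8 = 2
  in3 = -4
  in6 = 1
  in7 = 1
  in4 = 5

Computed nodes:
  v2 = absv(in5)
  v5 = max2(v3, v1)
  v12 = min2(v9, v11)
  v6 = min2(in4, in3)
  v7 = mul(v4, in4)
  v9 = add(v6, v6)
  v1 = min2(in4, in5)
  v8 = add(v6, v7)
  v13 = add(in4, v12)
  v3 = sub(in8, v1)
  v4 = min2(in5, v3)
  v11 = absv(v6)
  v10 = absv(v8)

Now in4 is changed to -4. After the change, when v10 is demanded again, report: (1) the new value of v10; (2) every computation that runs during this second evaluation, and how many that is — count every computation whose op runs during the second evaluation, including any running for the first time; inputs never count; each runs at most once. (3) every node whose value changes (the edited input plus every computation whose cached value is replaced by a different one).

Initial pass — values computed on the first demand:
  v1 = min2(5, 8) = 5
  v3 = sub(2, 5) = -3
  v4 = min2(8, -3) = -3
  v6 = min2(5, -4) = -4
  v7 = mul(-3, 5) = -15
  v8 = add(-4, -15) = -19
  v10 = absv(-19) = 19

Second demand — change propagation:
  v1: re-runs because in4 5->-4; new result -4.
  v3: re-runs because v1 5->-4; new result 6.
  v4: re-runs because v3 -3->6; new result 6.
  v6: re-runs because in4 5->-4; new result -4 (unchanged).
  v7: re-runs because v4 -3->6; in4 5->-4; new result -24.
  v8: re-runs because v7 -15->-24; new result -28.
  v10: re-runs because v8 -19->-28; new result 28.

v10 now evaluates to 28.
Run set: v1, v3, v4, v6, v7, v8, v10 (7 run).
Changed values: in4, v1, v3, v4, v7, v8, v10.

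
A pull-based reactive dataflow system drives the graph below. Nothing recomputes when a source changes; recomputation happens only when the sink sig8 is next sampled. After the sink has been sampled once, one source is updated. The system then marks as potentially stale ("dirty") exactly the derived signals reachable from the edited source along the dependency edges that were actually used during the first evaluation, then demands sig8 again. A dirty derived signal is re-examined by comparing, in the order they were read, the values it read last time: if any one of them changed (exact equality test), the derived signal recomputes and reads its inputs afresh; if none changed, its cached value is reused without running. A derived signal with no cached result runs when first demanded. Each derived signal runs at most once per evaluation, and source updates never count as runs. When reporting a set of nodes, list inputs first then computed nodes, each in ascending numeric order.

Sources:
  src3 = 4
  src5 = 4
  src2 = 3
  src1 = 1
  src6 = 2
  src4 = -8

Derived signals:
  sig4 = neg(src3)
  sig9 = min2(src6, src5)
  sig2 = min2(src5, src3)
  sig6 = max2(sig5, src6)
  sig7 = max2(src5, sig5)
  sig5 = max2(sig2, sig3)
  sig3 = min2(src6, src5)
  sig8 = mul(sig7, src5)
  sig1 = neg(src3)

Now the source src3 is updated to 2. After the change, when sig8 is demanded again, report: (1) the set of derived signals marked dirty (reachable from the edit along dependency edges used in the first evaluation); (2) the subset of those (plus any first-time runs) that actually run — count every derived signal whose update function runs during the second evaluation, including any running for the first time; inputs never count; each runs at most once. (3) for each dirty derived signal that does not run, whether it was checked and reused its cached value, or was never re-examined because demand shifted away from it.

First evaluation (everything demanded from the output):
  sig2 = min2(4, 4) = 4
  sig3 = min2(2, 4) = 2
  sig5 = max2(4, 2) = 4
  sig7 = max2(4, 4) = 4
  sig8 = mul(4, 4) = 16

Propagation after the edit:
  sig2: runs — src3 4->2; result 2.
  sig5: runs — sig2 4->2; result 2.
  sig7: runs — sig5 4->2; result 4 (same value as before).
  sig8: checked — values it read are unchanged (sig7 unchanged, src5 unchanged); reused cached 16 without running.

Key observation: the change is absorbed at sig7 — it re-runs but produces the same value, and the output's value is unchanged.

Marked dirty: sig2, sig5, sig7, sig8.
Derived signals that run: sig2, sig5, sig7 — 3 in total.
Checked but reused from cache: sig8.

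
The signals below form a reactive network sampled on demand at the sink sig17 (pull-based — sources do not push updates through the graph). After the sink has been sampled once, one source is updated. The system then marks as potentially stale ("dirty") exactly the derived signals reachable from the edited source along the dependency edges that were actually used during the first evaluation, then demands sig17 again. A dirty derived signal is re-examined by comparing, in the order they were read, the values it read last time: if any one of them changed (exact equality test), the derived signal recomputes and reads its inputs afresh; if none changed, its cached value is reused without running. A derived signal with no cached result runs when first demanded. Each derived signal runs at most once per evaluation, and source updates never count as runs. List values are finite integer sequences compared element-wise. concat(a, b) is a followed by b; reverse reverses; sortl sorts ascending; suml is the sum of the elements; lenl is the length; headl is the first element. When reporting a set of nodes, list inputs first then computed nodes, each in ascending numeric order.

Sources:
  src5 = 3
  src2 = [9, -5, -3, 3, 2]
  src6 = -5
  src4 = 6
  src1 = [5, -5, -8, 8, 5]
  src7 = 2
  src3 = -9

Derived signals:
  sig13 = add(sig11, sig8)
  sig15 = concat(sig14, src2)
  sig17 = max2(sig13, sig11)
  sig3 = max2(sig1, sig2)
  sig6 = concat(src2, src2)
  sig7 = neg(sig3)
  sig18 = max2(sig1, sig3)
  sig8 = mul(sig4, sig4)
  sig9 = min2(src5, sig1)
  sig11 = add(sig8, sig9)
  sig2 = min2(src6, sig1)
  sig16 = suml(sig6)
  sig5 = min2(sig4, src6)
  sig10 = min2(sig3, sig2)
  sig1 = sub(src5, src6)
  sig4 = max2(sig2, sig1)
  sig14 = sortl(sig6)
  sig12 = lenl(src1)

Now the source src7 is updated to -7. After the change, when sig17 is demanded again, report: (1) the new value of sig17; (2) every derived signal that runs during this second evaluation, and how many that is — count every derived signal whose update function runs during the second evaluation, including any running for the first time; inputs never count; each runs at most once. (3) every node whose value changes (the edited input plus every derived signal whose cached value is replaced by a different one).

sig17 now evaluates to 131.
Run set: none (0 run).
Changed values: src7.
The important point: nothing the output needs ever reads src7, so the edit is invisible to it.

Initial pass — values computed on the first demand:
  sig1 = sub(3, -5) = 8
  sig2 = min2(-5, 8) = -5
  sig4 = max2(-5, 8) = 8
  sig8 = mul(8, 8) = 64
  sig9 = min2(3, 8) = 3
  sig11 = add(64, 3) = 67
  sig13 = add(67, 64) = 131
  sig17 = max2(131, 67) = 131

Second demand — change propagation:
  no demanded computation ever read src7, so the edit dirties nothing and nothing runs.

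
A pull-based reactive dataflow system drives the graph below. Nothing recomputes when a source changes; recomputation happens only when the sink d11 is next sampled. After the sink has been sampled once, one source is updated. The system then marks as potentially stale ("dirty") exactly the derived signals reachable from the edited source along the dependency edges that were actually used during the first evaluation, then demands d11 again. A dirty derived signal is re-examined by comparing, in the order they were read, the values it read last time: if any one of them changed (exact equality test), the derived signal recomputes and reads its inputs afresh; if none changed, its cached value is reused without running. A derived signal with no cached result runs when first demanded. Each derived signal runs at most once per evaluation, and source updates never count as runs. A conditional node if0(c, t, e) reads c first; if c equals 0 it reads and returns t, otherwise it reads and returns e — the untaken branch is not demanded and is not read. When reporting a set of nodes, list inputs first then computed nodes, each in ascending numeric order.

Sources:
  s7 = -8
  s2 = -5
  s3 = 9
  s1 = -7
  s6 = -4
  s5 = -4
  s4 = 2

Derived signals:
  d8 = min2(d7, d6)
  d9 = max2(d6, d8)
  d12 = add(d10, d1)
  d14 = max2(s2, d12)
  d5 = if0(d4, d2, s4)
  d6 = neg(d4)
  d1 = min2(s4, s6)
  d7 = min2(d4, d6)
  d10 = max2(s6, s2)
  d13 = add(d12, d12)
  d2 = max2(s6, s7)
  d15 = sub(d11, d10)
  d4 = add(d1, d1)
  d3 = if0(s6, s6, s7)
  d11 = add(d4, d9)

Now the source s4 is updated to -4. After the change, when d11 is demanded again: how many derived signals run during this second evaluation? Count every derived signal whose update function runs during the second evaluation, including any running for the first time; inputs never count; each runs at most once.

Derived signals that run: d1 — 1 in total.
Key observation: the change is absorbed at d1 — it re-runs but produces the same value, and the output's value is unchanged.

First evaluation (everything demanded from the output):
  d1 = min2(2, -4) = -4
  d4 = add(-4, -4) = -8
  d6 = neg(-8) = 8
  d7 = min2(-8, 8) = -8
  d8 = min2(-8, 8) = -8
  d9 = max2(8, -8) = 8
  d11 = add(-8, 8) = 0

Propagation after the edit:
  d1: runs — s4 2->-4; result -4 (same value as before).
  d4: checked — values it read are unchanged (d1 unchanged, d1 unchanged); reused cached -8 without running.
  d6: checked — values it read are unchanged (d4 unchanged); reused cached 8 without running.
  d7: checked — values it read are unchanged (d4 unchanged, d6 unchanged); reused cached -8 without running.
  d8: checked — values it read are unchanged (d7 unchanged, d6 unchanged); reused cached -8 without running.
  d9: checked — values it read are unchanged (d6 unchanged, d8 unchanged); reused cached 8 without running.
  d11: checked — values it read are unchanged (d4 unchanged, d9 unchanged); reused cached 0 without running.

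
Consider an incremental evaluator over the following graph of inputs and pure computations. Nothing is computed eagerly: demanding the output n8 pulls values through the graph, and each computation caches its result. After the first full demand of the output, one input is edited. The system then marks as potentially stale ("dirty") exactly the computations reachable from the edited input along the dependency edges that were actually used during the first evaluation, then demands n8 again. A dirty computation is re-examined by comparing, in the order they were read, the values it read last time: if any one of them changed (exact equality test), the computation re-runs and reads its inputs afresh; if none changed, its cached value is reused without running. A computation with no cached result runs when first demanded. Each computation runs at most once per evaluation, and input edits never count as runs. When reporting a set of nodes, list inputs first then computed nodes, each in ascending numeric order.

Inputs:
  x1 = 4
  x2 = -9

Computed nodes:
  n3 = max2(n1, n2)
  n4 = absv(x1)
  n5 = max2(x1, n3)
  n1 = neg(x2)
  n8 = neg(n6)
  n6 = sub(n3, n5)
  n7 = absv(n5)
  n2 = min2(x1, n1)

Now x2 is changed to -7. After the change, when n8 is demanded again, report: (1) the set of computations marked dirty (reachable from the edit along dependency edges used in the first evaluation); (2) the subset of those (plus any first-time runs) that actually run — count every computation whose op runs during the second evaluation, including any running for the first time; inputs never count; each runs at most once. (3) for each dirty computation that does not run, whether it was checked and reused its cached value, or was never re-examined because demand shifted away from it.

Dirty set: n1, n2, n3, n5, n6, n8.
Run set: n1, n2, n3, n5, n6 (5 run).
Re-examined without running (cache reused): n8.
The important point: at n8 every value read last time is unchanged, so the dirty flag clears without a run.

Initial pass — values computed on the first demand:
  n1 = neg(-9) = 9
  n2 = min2(4, 9) = 4
  n3 = max2(9, 4) = 9
  n5 = max2(4, 9) = 9
  n6 = sub(9, 9) = 0
  n8 = neg(0) = 0

Second demand — change propagation:
  n1: re-runs because x2 -9->-7; new result 7.
  n2: re-runs because n1 9->7; new result 4 (unchanged).
  n3: re-runs because n1 9->7; new result 7.
  n5: re-runs because n3 9->7; new result 7.
  n6: re-runs because n3 9->7; n5 9->7; new result 0 (unchanged).
  n8: re-examined; everything it read last time is the same (n6 unchanged) — cache 0 kept, no run.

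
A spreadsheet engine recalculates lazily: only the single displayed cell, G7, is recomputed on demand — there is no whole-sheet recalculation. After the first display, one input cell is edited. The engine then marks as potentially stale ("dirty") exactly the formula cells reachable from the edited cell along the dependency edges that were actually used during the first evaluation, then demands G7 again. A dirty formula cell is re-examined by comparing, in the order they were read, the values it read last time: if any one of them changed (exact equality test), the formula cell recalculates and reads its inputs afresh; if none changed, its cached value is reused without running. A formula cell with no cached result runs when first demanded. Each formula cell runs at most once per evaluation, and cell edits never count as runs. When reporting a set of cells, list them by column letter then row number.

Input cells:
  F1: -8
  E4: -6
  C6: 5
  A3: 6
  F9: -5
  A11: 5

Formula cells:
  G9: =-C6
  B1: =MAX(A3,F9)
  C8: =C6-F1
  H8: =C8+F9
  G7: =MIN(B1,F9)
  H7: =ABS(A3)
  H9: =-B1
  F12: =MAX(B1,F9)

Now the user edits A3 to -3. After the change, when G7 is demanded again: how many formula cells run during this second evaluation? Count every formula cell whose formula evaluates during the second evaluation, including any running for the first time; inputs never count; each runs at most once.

Formula cells that run: B1, G7 — 2 in total.

First evaluation (everything demanded from the output):
  B1 = MAX(6, -5) = 6
  G7 = MIN(6, -5) = -5

Propagation after the edit:
  B1: runs — A3 6->-3; result -3.
  G7: runs — B1 6->-3; result -5 (same value as before).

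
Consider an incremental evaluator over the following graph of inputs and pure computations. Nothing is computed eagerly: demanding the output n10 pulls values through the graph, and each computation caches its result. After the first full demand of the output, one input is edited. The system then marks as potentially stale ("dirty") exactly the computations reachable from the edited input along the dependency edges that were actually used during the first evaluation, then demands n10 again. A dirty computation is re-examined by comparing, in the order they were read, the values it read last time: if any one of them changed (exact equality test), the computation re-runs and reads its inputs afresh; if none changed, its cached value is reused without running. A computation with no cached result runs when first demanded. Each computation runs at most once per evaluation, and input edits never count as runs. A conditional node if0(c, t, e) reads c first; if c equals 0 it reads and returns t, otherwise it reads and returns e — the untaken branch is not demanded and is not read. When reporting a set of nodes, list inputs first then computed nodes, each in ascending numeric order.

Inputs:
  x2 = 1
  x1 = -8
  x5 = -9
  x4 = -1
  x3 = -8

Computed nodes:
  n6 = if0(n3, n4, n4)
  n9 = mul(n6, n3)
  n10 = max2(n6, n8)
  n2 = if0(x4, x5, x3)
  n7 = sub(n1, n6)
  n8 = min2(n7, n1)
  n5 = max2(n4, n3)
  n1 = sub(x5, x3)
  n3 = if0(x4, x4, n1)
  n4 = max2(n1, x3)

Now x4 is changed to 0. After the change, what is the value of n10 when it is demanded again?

Initial pass — values computed on the first demand:
  n1 = sub(-9, -8) = -1
  n3 = if0(x4=-1 -> else branch n1) = -1
  n4 = max2(-1, -8) = -1
  n6 = if0(n3=-1 -> else branch n4) = -1
  n7 = sub(-1, -1) = 0
  n8 = min2(0, -1) = -1
  n10 = max2(-1, -1) = -1

Second demand — change propagation:
  n3: re-runs because x4 -1->0; new result 0.
  n6: re-runs because n3 -1->0; new result -1 (unchanged).
  n7: re-examined; everything it read last time is the same (n1 unchanged, n6 unchanged) — cache 0 kept, no run.
  n8: re-examined; everything it read last time is the same (n7 unchanged, n1 unchanged) — cache -1 kept, no run.
  n10: re-examined; everything it read last time is the same (n6 unchanged, n8 unchanged) — cache -1 kept, no run.

The important point: n6 recomputes to an identical value, and the output ends up unchanged.

n10 now evaluates to -1.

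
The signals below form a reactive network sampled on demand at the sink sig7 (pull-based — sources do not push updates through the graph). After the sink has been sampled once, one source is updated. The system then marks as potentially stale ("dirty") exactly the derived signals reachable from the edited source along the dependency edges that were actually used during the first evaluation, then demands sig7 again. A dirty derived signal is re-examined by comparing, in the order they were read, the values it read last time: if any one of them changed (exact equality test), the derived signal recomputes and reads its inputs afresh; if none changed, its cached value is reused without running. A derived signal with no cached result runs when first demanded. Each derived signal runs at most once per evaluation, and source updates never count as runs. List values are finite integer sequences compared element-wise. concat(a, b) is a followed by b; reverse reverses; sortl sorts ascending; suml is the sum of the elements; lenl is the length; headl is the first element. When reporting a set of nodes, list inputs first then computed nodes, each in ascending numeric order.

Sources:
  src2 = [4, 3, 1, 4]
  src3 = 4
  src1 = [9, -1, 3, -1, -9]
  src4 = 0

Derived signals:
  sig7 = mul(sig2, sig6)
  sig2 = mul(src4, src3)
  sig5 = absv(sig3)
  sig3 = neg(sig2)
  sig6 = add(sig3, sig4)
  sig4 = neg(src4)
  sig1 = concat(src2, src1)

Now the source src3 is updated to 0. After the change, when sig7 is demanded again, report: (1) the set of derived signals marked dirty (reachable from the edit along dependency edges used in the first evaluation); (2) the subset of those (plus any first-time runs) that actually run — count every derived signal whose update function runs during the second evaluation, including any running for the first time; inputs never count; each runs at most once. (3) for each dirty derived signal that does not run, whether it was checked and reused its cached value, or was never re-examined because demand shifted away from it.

Dirty set: sig2, sig3, sig6, sig7.
Run set: sig2 (1 run).
Re-examined without running (cache reused): sig3, sig6, sig7.
The important point: sig2 recomputes to an identical value, and the output ends up unchanged.

Initial pass — values computed on the first demand:
  sig2 = mul(0, 4) = 0
  sig3 = neg(0) = 0
  sig4 = neg(0) = 0
  sig6 = add(0, 0) = 0
  sig7 = mul(0, 0) = 0

Second demand — change propagation:
  sig2: re-runs because src3 4->0; new result 0 (unchanged).
  sig3: re-examined; everything it read last time is the same (sig2 unchanged) — cache 0 kept, no run.
  sig6: re-examined; everything it read last time is the same (sig3 unchanged, sig4 unchanged) — cache 0 kept, no run.
  sig7: re-examined; everything it read last time is the same (sig2 unchanged, sig6 unchanged) — cache 0 kept, no run.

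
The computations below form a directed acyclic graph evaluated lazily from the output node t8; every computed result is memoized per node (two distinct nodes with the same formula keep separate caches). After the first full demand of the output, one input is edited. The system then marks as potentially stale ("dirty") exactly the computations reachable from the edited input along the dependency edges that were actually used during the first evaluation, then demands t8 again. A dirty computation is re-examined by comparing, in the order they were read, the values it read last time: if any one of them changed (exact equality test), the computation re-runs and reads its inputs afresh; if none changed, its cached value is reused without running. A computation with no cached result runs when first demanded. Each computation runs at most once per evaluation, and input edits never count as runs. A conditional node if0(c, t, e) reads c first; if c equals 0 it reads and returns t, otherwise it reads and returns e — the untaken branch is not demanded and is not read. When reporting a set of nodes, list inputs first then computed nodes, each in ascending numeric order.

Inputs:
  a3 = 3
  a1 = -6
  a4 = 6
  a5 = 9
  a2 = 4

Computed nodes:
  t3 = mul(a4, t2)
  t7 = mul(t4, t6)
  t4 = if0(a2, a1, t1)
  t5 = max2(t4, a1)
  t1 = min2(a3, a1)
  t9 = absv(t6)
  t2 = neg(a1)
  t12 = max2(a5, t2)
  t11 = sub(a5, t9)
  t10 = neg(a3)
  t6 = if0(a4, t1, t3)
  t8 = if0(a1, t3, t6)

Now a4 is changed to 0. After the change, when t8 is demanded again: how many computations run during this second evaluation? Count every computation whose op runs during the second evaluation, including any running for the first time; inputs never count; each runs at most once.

First demand of the output computes:
  t2 = neg(-6) = 6
  t3 = mul(6, 6) = 36
  t6 = if0(a4=6 -> else branch t3) = 36
  t8 = if0(a1=-6 -> else branch t6) = 36

After the edit, cleaning proceeds:
  t1: had never run; runs now, result -6.
  t3: stays stale; no demand reaches it after the flip.
  t6: a read changed (a4 6->0) — executes, giving -6.
  t8: a read changed (t6 36->-6) — executes, giving -6.

Note the branch switch — demand abandons t3, which is never re-examined.

3 computations run: t1, t6, t8.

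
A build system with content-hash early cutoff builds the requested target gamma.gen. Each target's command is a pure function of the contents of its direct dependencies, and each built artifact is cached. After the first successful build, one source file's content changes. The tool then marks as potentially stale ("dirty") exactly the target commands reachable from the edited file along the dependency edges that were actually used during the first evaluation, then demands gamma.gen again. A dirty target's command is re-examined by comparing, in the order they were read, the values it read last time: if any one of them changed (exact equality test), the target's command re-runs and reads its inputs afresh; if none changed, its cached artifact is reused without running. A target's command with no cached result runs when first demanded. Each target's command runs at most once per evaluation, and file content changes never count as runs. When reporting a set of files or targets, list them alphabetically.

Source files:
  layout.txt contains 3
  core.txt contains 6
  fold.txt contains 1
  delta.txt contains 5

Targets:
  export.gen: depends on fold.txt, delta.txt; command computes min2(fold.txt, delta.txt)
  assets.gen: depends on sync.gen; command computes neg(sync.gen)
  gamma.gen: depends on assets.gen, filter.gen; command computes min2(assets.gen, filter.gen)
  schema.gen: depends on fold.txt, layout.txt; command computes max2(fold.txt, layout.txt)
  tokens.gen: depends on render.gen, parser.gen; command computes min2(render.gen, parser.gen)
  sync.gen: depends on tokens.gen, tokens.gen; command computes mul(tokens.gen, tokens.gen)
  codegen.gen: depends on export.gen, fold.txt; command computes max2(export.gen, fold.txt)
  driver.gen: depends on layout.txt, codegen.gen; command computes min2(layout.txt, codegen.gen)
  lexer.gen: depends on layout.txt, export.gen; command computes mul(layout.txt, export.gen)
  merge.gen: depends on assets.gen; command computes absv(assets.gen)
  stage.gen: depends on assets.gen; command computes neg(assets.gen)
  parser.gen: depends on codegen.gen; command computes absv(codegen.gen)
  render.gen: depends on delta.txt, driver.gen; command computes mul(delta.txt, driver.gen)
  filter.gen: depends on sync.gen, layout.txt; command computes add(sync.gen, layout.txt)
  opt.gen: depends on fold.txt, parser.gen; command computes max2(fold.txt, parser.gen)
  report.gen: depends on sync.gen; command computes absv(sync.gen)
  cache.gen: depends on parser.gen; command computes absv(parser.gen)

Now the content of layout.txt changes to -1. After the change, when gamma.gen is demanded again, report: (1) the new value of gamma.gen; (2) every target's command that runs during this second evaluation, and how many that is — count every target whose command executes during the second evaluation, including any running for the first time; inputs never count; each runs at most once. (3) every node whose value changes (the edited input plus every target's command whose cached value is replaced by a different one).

First evaluation (everything demanded from the output):
  export.gen = min2(1, 5) = 1
  codegen.gen = max2(1, 1) = 1
  driver.gen = min2(3, 1) = 1
  parser.gen = absv(1) = 1
  render.gen = mul(5, 1) = 5
  tokens.gen = min2(5, 1) = 1
  sync.gen = mul(1, 1) = 1
  assets.gen = neg(1) = -1
  filter.gen = add(1, 3) = 4
  gamma.gen = min2(-1, 4) = -1

Propagation after the edit:
  driver.gen: runs — layout.txt 3->-1; result -1.
  render.gen: runs — driver.gen 1->-1; result -5.
  tokens.gen: runs — render.gen 5->-5; result -5.
  sync.gen: runs — tokens.gen 1->-5; tokens.gen 1->-5; result 25.
  assets.gen: runs — sync.gen 1->25; result -25.
  filter.gen: runs — sync.gen 1->25; layout.txt 3->-1; result 24.
  gamma.gen: runs — assets.gen -1->-25; filter.gen 4->24; result -25.

New value of gamma.gen: -25.
Target commands that run: assets.gen, driver.gen, filter.gen, gamma.gen, render.gen, sync.gen, tokens.gen — 7 in total.
Values that change: assets.gen, driver.gen, filter.gen, gamma.gen, layout.txt, render.gen, sync.gen, tokens.gen.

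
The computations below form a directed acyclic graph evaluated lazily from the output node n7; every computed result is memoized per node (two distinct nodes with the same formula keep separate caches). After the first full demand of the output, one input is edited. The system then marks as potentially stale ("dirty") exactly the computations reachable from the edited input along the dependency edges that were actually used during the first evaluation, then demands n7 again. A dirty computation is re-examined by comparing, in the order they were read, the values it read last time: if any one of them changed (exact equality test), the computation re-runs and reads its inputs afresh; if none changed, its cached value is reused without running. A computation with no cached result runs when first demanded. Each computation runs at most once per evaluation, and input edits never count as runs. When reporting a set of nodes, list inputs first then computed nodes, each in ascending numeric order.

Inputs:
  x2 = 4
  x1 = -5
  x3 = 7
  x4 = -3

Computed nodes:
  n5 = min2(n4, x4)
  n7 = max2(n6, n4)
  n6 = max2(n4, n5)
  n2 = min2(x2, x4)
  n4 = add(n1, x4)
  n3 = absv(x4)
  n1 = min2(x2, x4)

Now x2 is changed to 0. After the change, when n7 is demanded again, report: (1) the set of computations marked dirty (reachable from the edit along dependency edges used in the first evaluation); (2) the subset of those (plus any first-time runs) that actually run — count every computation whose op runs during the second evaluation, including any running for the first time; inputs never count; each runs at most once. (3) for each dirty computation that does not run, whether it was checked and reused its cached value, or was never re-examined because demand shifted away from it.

First demand of the output computes:
  n1 = min2(4, -3) = -3
  n4 = add(-3, -3) = -6
  n5 = min2(-6, -3) = -6
  n6 = max2(-6, -6) = -6
  n7 = max2(-6, -6) = -6

After the edit, cleaning proceeds:
  n1: a read changed (x2 4->0) — executes, giving -3 — identical to its old value.
  n4: dirty, but its reads are unchanged (n1 unchanged, x4 unchanged); cached -6 stands.
  n5: dirty, but its reads are unchanged (n4 unchanged, x4 unchanged); cached -6 stands.
  n6: dirty, but its reads are unchanged (n4 unchanged, n5 unchanged); cached -6 stands.
  n7: dirty, but its reads are unchanged (n6 unchanged, n4 unchanged); cached -6 stands.

Note the absorption at n1: it re-runs yet its value is the same, leaving the output's value untouched.

The edit dirties: n1, n4, n5, n6, n7.
1 computations run: n1.
Cache hits after checking: n4, n5, n6, n7.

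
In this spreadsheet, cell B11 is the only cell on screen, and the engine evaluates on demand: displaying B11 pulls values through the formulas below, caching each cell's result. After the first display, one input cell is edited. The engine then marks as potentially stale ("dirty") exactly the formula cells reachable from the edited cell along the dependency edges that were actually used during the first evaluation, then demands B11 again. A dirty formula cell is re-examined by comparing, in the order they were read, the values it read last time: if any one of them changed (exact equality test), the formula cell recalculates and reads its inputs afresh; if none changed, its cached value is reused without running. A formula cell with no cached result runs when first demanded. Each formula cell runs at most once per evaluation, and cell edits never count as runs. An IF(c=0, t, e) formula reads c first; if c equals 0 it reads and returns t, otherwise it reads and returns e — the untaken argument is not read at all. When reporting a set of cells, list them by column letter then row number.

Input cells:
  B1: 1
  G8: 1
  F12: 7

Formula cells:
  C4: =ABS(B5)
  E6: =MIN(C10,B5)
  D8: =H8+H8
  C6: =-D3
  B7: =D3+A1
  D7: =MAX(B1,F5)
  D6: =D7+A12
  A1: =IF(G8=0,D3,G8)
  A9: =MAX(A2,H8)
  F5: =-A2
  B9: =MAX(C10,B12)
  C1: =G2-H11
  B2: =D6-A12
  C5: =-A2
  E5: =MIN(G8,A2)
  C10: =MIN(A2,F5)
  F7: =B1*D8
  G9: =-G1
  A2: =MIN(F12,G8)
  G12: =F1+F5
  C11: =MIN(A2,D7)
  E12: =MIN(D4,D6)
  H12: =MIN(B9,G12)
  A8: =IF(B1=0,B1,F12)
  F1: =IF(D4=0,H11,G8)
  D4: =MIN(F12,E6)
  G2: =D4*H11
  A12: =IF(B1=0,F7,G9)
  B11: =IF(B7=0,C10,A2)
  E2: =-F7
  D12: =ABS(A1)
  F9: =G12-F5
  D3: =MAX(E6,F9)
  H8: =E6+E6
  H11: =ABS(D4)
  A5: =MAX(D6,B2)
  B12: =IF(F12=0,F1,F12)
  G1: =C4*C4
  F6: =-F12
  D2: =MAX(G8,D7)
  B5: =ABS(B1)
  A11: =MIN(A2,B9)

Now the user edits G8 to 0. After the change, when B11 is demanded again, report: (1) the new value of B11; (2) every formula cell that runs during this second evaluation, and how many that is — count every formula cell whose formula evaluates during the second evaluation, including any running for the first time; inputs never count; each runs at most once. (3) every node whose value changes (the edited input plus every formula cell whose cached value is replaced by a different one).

B11 now evaluates to 0.
Run set: A1, A2, B7, B11, C10, D3, D4, E6, F1, F5, F9, G12, H11 (13 run).
Changed values: A1, A2, B7, B11, C10, D3, D4, E6, F1, F5, F9, G8.
The important point: the flipped condition pulls in fresh nodes; H11 runs for the first time.

Initial pass — values computed on the first demand:
  A2 = MIN(7, 1) = 1
  B5 = ABS(1) = 1
  F5 = -(1) = -1
  C10 = MIN(1, -1) = -1
  E6 = MIN(-1, 1) = -1
  D4 = MIN(7, -1) = -1
  F1 = IF(D4=0: D4=-1 -> else branch G8) = 1
  G12 = 1 + -1 = 0
  F9 = 0 - -1 = 1
  D3 = MAX(-1, 1) = 1
  A1 = IF(G8=0: G8=1 -> else branch G8) = 1
  B7 = 1 + 1 = 2
  B11 = IF(B7=0: B7=2 -> else branch A2) = 1

Second demand — change propagation:
  A2: re-runs because G8 1->0; new result 0.
  F5: re-runs because A2 1->0; new result 0.
  C10: re-runs because A2 1->0; F5 -1->0; new result 0.
  E6: re-runs because C10 -1->0; new result 0.
  D4: re-runs because E6 -1->0; new result 0.
  H11: newly demanded (no cache) — executes and yields 0.
  F1: re-runs because D4 -1->0; G8 1->0; new result 0.
  G12: re-runs because F1 1->0; F5 -1->0; new result 0 (unchanged).
  F9: re-runs because F5 -1->0; new result 0.
  D3: re-runs because E6 -1->0; F9 1->0; new result 0.
  A1: re-runs because G8 1->0; G8 1->0; new result 0.
  B7: re-runs because D3 1->0; A1 1->0; new result 0.
  B11: re-runs because B7 2->0; A2 1->0; new result 0.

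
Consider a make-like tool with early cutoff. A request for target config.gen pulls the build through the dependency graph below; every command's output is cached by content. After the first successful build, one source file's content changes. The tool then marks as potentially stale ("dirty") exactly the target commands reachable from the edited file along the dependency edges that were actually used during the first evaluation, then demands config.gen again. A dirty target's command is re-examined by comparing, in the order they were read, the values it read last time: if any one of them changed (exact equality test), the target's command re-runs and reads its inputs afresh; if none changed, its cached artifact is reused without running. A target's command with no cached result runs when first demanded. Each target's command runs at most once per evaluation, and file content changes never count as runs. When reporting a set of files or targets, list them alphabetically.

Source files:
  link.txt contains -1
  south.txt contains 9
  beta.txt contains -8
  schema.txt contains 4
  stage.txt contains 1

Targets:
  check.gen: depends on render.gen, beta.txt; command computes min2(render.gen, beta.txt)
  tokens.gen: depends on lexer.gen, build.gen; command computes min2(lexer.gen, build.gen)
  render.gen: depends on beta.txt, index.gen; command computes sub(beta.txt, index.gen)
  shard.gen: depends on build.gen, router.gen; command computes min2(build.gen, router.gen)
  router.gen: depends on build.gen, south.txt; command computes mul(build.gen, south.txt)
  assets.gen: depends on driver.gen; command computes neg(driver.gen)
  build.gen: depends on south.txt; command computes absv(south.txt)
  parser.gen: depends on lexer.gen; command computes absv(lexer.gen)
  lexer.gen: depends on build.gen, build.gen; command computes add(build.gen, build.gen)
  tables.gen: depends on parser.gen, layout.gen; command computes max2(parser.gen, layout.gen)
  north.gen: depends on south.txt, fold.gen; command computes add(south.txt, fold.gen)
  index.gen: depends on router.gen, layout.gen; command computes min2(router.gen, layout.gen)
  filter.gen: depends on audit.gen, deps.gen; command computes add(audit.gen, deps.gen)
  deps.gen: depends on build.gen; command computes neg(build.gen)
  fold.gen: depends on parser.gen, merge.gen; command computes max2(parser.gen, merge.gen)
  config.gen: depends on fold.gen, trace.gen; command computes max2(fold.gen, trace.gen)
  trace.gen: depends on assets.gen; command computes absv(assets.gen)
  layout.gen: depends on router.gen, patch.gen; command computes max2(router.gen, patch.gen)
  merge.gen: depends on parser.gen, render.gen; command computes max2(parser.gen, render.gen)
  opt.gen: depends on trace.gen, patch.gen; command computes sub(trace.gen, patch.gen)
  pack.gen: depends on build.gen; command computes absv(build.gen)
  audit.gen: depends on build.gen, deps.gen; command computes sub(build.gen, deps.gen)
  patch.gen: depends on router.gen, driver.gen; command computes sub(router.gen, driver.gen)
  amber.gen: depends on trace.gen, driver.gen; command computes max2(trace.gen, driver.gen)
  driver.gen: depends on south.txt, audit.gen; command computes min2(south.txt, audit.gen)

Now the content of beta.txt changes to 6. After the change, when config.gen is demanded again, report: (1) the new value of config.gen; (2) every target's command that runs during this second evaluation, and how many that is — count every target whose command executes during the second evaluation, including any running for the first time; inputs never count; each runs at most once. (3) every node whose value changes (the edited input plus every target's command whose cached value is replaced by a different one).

Demanding config.gen again yields 18.
2 target commands run: merge.gen, render.gen.
The nodes whose values change: beta.txt, render.gen.
Note the absorption at merge.gen: it re-runs yet its value is the same, leaving the output's value untouched.

First demand of the output computes:
  build.gen = absv(9) = 9
  deps.gen = neg(9) = -9
  audit.gen = sub(9, -9) = 18
  driver.gen = min2(9, 18) = 9
  assets.gen = neg(9) = -9
  lexer.gen = add(9, 9) = 18
  parser.gen = absv(18) = 18
  router.gen = mul(9, 9) = 81
  patch.gen = sub(81, 9) = 72
  layout.gen = max2(81, 72) = 81
  index.gen = min2(81, 81) = 81
  render.gen = sub(-8, 81) = -89
  merge.gen = max2(18, -89) = 18
  fold.gen = max2(18, 18) = 18
  trace.gen = absv(-9) = 9
  config.gen = max2(18, 9) = 18

After the edit, cleaning proceeds:
  render.gen: a read changed (beta.txt -8->6) — executes, giving -75.
  merge.gen: a read changed (render.gen -89->-75) — executes, giving 18 — identical to its old value.
  fold.gen: dirty, but its reads are unchanged (parser.gen unchanged, merge.gen unchanged); cached 18 stands.
  config.gen: dirty, but its reads are unchanged (fold.gen unchanged, trace.gen unchanged); cached 18 stands.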